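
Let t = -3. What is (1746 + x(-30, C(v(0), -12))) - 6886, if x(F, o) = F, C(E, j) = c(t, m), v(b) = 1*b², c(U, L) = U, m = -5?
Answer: -5170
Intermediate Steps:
v(b) = b²
C(E, j) = -3
(1746 + x(-30, C(v(0), -12))) - 6886 = (1746 - 30) - 6886 = 1716 - 6886 = -5170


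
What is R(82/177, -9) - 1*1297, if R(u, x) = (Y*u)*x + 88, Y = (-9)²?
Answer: -91257/59 ≈ -1546.7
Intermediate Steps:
Y = 81
R(u, x) = 88 + 81*u*x (R(u, x) = (81*u)*x + 88 = 81*u*x + 88 = 88 + 81*u*x)
R(82/177, -9) - 1*1297 = (88 + 81*(82/177)*(-9)) - 1*1297 = (88 + 81*(82*(1/177))*(-9)) - 1297 = (88 + 81*(82/177)*(-9)) - 1297 = (88 - 19926/59) - 1297 = -14734/59 - 1297 = -91257/59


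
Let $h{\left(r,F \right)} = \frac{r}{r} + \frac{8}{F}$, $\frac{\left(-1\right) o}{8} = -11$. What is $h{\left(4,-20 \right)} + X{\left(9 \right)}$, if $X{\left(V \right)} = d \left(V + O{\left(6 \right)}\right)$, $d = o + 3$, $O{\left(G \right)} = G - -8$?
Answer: $\frac{10468}{5} \approx 2093.6$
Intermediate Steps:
$o = 88$ ($o = \left(-8\right) \left(-11\right) = 88$)
$O{\left(G \right)} = 8 + G$ ($O{\left(G \right)} = G + 8 = 8 + G$)
$h{\left(r,F \right)} = 1 + \frac{8}{F}$
$d = 91$ ($d = 88 + 3 = 91$)
$X{\left(V \right)} = 1274 + 91 V$ ($X{\left(V \right)} = 91 \left(V + \left(8 + 6\right)\right) = 91 \left(V + 14\right) = 91 \left(14 + V\right) = 1274 + 91 V$)
$h{\left(4,-20 \right)} + X{\left(9 \right)} = \frac{8 - 20}{-20} + \left(1274 + 91 \cdot 9\right) = \left(- \frac{1}{20}\right) \left(-12\right) + \left(1274 + 819\right) = \frac{3}{5} + 2093 = \frac{10468}{5}$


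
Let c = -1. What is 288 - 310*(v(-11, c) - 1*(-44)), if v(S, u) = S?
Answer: -9942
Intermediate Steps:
288 - 310*(v(-11, c) - 1*(-44)) = 288 - 310*(-11 - 1*(-44)) = 288 - 310*(-11 + 44) = 288 - 310*33 = 288 - 10230 = -9942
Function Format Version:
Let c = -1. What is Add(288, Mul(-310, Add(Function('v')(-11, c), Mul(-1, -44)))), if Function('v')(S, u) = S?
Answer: -9942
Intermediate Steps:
Add(288, Mul(-310, Add(Function('v')(-11, c), Mul(-1, -44)))) = Add(288, Mul(-310, Add(-11, Mul(-1, -44)))) = Add(288, Mul(-310, Add(-11, 44))) = Add(288, Mul(-310, 33)) = Add(288, -10230) = -9942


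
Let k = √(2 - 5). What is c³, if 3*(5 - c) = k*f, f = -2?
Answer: 105 + 442*I*√3/9 ≈ 105.0 + 85.063*I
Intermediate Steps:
k = I*√3 (k = √(-3) = I*√3 ≈ 1.732*I)
c = 5 + 2*I*√3/3 (c = 5 - I*√3*(-2)/3 = 5 - (-2)*I*√3/3 = 5 + 2*I*√3/3 ≈ 5.0 + 1.1547*I)
c³ = (5 + 2*I*√3/3)³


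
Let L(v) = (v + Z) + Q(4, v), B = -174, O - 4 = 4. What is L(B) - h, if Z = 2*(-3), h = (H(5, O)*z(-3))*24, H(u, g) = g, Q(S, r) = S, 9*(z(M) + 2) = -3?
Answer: 272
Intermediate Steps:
O = 8 (O = 4 + 4 = 8)
z(M) = -7/3 (z(M) = -2 + (⅑)*(-3) = -2 - ⅓ = -7/3)
h = -448 (h = (8*(-7/3))*24 = -56/3*24 = -448)
Z = -6
L(v) = -2 + v (L(v) = (v - 6) + 4 = (-6 + v) + 4 = -2 + v)
L(B) - h = (-2 - 174) - 1*(-448) = -176 + 448 = 272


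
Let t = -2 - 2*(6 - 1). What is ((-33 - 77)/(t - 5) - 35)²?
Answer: 235225/289 ≈ 813.93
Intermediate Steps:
t = -12 (t = -2 - 2*5 = -2 - 10 = -12)
((-33 - 77)/(t - 5) - 35)² = ((-33 - 77)/(-12 - 5) - 35)² = (-110/(-17) - 35)² = (-110*(-1/17) - 35)² = (110/17 - 35)² = (-485/17)² = 235225/289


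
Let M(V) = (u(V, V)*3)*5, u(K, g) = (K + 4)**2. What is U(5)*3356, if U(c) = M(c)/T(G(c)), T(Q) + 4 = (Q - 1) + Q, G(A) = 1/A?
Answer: -20387700/23 ≈ -8.8642e+5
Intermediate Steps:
u(K, g) = (4 + K)**2
M(V) = 15*(4 + V)**2 (M(V) = ((4 + V)**2*3)*5 = (3*(4 + V)**2)*5 = 15*(4 + V)**2)
T(Q) = -5 + 2*Q (T(Q) = -4 + ((Q - 1) + Q) = -4 + ((-1 + Q) + Q) = -4 + (-1 + 2*Q) = -5 + 2*Q)
U(c) = 15*(4 + c)**2/(-5 + 2/c) (U(c) = (15*(4 + c)**2)/(-5 + 2/c) = 15*(4 + c)**2/(-5 + 2/c))
U(5)*3356 = -15*5*(4 + 5)**2/(-2 + 5*5)*3356 = -15*5*9**2/(-2 + 25)*3356 = -15*5*81/23*3356 = -15*5*1/23*81*3356 = -6075/23*3356 = -20387700/23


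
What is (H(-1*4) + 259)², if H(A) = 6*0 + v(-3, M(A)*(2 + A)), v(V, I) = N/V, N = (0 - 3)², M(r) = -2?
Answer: 65536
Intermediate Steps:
N = 9 (N = (-3)² = 9)
v(V, I) = 9/V
H(A) = -3 (H(A) = 6*0 + 9/(-3) = 0 + 9*(-⅓) = 0 - 3 = -3)
(H(-1*4) + 259)² = (-3 + 259)² = 256² = 65536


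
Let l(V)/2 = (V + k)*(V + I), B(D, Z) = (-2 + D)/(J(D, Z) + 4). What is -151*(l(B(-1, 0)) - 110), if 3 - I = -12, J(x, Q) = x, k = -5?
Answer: 41978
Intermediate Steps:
I = 15 (I = 3 - 1*(-12) = 3 + 12 = 15)
B(D, Z) = (-2 + D)/(4 + D) (B(D, Z) = (-2 + D)/(D + 4) = (-2 + D)/(4 + D))
l(V) = 2*(-5 + V)*(15 + V) (l(V) = 2*((V - 5)*(V + 15)) = 2*((-5 + V)*(15 + V)) = 2*(-5 + V)*(15 + V))
-151*(l(B(-1, 0)) - 110) = -151*((-150 + 2*((-2 - 1)/(4 - 1))² + 20*((-2 - 1)/(4 - 1))) - 110) = -151*((-150 + 2*(-3/3)² + 20*(-3/3)) - 110) = -151*((-150 + 2*((⅓)*(-3))² + 20*((⅓)*(-3))) - 110) = -151*((-150 + 2*(-1)² + 20*(-1)) - 110) = -151*((-150 + 2*1 - 20) - 110) = -151*((-150 + 2 - 20) - 110) = -151*(-168 - 110) = -151*(-278) = 41978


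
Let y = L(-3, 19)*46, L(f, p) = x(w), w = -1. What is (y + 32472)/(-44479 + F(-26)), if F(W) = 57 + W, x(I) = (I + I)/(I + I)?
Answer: -16259/22224 ≈ -0.73160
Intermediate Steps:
x(I) = 1 (x(I) = (2*I)/((2*I)) = (2*I)*(1/(2*I)) = 1)
L(f, p) = 1
y = 46 (y = 1*46 = 46)
(y + 32472)/(-44479 + F(-26)) = (46 + 32472)/(-44479 + (57 - 26)) = 32518/(-44479 + 31) = 32518/(-44448) = 32518*(-1/44448) = -16259/22224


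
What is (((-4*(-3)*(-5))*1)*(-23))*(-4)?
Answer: -5520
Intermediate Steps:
(((-4*(-3)*(-5))*1)*(-23))*(-4) = (((12*(-5))*1)*(-23))*(-4) = (-60*1*(-23))*(-4) = -60*(-23)*(-4) = 1380*(-4) = -5520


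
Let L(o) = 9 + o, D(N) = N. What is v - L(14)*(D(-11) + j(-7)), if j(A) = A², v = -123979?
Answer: -124853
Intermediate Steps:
v - L(14)*(D(-11) + j(-7)) = -123979 - (9 + 14)*(-11 + (-7)²) = -123979 - 23*(-11 + 49) = -123979 - 23*38 = -123979 - 1*874 = -123979 - 874 = -124853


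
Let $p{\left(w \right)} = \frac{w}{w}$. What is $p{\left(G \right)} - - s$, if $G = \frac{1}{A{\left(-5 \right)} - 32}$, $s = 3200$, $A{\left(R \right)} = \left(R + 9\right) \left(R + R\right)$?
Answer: $3201$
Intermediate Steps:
$A{\left(R \right)} = 2 R \left(9 + R\right)$ ($A{\left(R \right)} = \left(9 + R\right) 2 R = 2 R \left(9 + R\right)$)
$G = - \frac{1}{72}$ ($G = \frac{1}{2 \left(-5\right) \left(9 - 5\right) - 32} = \frac{1}{2 \left(-5\right) 4 - 32} = \frac{1}{-40 - 32} = \frac{1}{-72} = - \frac{1}{72} \approx -0.013889$)
$p{\left(w \right)} = 1$
$p{\left(G \right)} - - s = 1 - \left(-1\right) 3200 = 1 - -3200 = 1 + 3200 = 3201$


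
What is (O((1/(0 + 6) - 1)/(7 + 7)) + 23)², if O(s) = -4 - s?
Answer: 2563201/7056 ≈ 363.27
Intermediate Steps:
(O((1/(0 + 6) - 1)/(7 + 7)) + 23)² = ((-4 - (1/(0 + 6) - 1)/(7 + 7)) + 23)² = ((-4 - (1/6 - 1)/14) + 23)² = ((-4 - (⅙ - 1)/14) + 23)² = ((-4 - (-5)/(6*14)) + 23)² = ((-4 - 1*(-5/84)) + 23)² = ((-4 + 5/84) + 23)² = (-331/84 + 23)² = (1601/84)² = 2563201/7056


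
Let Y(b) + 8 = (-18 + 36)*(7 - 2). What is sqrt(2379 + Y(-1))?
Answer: sqrt(2461) ≈ 49.608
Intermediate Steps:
Y(b) = 82 (Y(b) = -8 + (-18 + 36)*(7 - 2) = -8 + 18*5 = -8 + 90 = 82)
sqrt(2379 + Y(-1)) = sqrt(2379 + 82) = sqrt(2461)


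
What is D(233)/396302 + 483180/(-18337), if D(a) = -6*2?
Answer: -95742710202/3633494887 ≈ -26.350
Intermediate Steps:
D(a) = -12
D(233)/396302 + 483180/(-18337) = -12/396302 + 483180/(-18337) = -12*1/396302 + 483180*(-1/18337) = -6/198151 - 483180/18337 = -95742710202/3633494887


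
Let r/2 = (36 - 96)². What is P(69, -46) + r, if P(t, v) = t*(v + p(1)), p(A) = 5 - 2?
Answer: 4233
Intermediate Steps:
p(A) = 3
r = 7200 (r = 2*(36 - 96)² = 2*(-60)² = 2*3600 = 7200)
P(t, v) = t*(3 + v) (P(t, v) = t*(v + 3) = t*(3 + v))
P(69, -46) + r = 69*(3 - 46) + 7200 = 69*(-43) + 7200 = -2967 + 7200 = 4233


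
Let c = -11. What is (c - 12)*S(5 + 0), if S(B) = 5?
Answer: -115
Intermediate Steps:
(c - 12)*S(5 + 0) = (-11 - 12)*5 = -23*5 = -115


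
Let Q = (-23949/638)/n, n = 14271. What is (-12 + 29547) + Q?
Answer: 89637712827/3034966 ≈ 29535.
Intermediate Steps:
Q = -7983/3034966 (Q = -23949/638/14271 = -23949*1/638*(1/14271) = -23949/638*1/14271 = -7983/3034966 ≈ -0.0026303)
(-12 + 29547) + Q = (-12 + 29547) - 7983/3034966 = 29535 - 7983/3034966 = 89637712827/3034966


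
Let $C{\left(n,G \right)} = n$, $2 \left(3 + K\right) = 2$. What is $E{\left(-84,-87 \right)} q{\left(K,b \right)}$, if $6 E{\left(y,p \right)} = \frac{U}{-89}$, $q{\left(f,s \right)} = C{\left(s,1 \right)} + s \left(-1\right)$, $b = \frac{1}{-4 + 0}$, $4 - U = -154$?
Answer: $0$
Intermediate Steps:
$K = -2$ ($K = -3 + \frac{1}{2} \cdot 2 = -3 + 1 = -2$)
$U = 158$ ($U = 4 - -154 = 4 + 154 = 158$)
$b = - \frac{1}{4}$ ($b = \frac{1}{-4} = - \frac{1}{4} \approx -0.25$)
$q{\left(f,s \right)} = 0$ ($q{\left(f,s \right)} = s + s \left(-1\right) = s - s = 0$)
$E{\left(y,p \right)} = - \frac{79}{267}$ ($E{\left(y,p \right)} = \frac{158 \frac{1}{-89}}{6} = \frac{158 \left(- \frac{1}{89}\right)}{6} = \frac{1}{6} \left(- \frac{158}{89}\right) = - \frac{79}{267}$)
$E{\left(-84,-87 \right)} q{\left(K,b \right)} = \left(- \frac{79}{267}\right) 0 = 0$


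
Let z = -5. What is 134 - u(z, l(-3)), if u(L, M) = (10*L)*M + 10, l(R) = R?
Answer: -26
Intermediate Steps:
u(L, M) = 10 + 10*L*M (u(L, M) = 10*L*M + 10 = 10 + 10*L*M)
134 - u(z, l(-3)) = 134 - (10 + 10*(-5)*(-3)) = 134 - (10 + 150) = 134 - 1*160 = 134 - 160 = -26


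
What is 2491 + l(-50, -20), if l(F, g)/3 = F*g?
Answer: 5491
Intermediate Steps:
l(F, g) = 3*F*g (l(F, g) = 3*(F*g) = 3*F*g)
2491 + l(-50, -20) = 2491 + 3*(-50)*(-20) = 2491 + 3000 = 5491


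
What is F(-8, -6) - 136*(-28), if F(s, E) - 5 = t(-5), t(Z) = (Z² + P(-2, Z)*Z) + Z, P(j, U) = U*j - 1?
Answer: 3788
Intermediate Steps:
P(j, U) = -1 + U*j
t(Z) = Z + Z² + Z*(-1 - 2*Z) (t(Z) = (Z² + (-1 + Z*(-2))*Z) + Z = (Z² + (-1 - 2*Z)*Z) + Z = (Z² + Z*(-1 - 2*Z)) + Z = Z + Z² + Z*(-1 - 2*Z))
F(s, E) = -20 (F(s, E) = 5 - 1*(-5)² = 5 - 1*25 = 5 - 25 = -20)
F(-8, -6) - 136*(-28) = -20 - 136*(-28) = -20 + 3808 = 3788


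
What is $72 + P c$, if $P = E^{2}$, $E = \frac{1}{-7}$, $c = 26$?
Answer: $\frac{3554}{49} \approx 72.531$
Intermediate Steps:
$E = - \frac{1}{7} \approx -0.14286$
$P = \frac{1}{49}$ ($P = \left(- \frac{1}{7}\right)^{2} = \frac{1}{49} \approx 0.020408$)
$72 + P c = 72 + \frac{1}{49} \cdot 26 = 72 + \frac{26}{49} = \frac{3554}{49}$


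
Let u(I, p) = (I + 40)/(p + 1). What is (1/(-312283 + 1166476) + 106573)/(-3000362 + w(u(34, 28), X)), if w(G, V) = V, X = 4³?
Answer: -6502422185/183059539251 ≈ -0.035521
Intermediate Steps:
X = 64
u(I, p) = (40 + I)/(1 + p)
(1/(-312283 + 1166476) + 106573)/(-3000362 + w(u(34, 28), X)) = (1/(-312283 + 1166476) + 106573)/(-3000362 + 64) = (1/854193 + 106573)/(-3000298) = (1/854193 + 106573)*(-1/3000298) = (91033910590/854193)*(-1/3000298) = -6502422185/183059539251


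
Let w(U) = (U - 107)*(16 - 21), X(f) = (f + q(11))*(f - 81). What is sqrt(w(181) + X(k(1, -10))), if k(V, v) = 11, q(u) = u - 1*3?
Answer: 10*I*sqrt(17) ≈ 41.231*I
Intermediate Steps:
q(u) = -3 + u (q(u) = u - 3 = -3 + u)
X(f) = (-81 + f)*(8 + f) (X(f) = (f + (-3 + 11))*(f - 81) = (f + 8)*(-81 + f) = (8 + f)*(-81 + f) = (-81 + f)*(8 + f))
w(U) = 535 - 5*U (w(U) = (-107 + U)*(-5) = 535 - 5*U)
sqrt(w(181) + X(k(1, -10))) = sqrt((535 - 5*181) + (-648 + 11**2 - 73*11)) = sqrt((535 - 905) + (-648 + 121 - 803)) = sqrt(-370 - 1330) = sqrt(-1700) = 10*I*sqrt(17)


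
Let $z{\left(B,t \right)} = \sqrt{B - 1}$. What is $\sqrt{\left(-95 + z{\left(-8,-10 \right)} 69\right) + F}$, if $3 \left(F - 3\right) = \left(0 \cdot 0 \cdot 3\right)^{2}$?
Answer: $\sqrt{-92 + 207 i} \approx 8.2013 + 12.62 i$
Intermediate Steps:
$z{\left(B,t \right)} = \sqrt{-1 + B}$
$F = 3$ ($F = 3 + \frac{\left(0 \cdot 0 \cdot 3\right)^{2}}{3} = 3 + \frac{\left(0 \cdot 3\right)^{2}}{3} = 3 + \frac{0^{2}}{3} = 3 + \frac{1}{3} \cdot 0 = 3 + 0 = 3$)
$\sqrt{\left(-95 + z{\left(-8,-10 \right)} 69\right) + F} = \sqrt{\left(-95 + \sqrt{-1 - 8} \cdot 69\right) + 3} = \sqrt{\left(-95 + \sqrt{-9} \cdot 69\right) + 3} = \sqrt{\left(-95 + 3 i 69\right) + 3} = \sqrt{\left(-95 + 207 i\right) + 3} = \sqrt{-92 + 207 i}$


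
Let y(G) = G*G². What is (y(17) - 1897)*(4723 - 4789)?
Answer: -199056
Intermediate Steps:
y(G) = G³
(y(17) - 1897)*(4723 - 4789) = (17³ - 1897)*(4723 - 4789) = (4913 - 1897)*(-66) = 3016*(-66) = -199056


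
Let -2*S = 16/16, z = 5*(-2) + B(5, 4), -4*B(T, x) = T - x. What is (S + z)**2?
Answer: 1849/16 ≈ 115.56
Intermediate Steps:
B(T, x) = -T/4 + x/4 (B(T, x) = -(T - x)/4 = -T/4 + x/4)
z = -41/4 (z = 5*(-2) + (-1/4*5 + (1/4)*4) = -10 + (-5/4 + 1) = -10 - 1/4 = -41/4 ≈ -10.250)
S = -1/2 (S = -8/16 = -1/2*1 = -1/2 ≈ -0.50000)
(S + z)**2 = (-1/2 - 41/4)**2 = (-43/4)**2 = 1849/16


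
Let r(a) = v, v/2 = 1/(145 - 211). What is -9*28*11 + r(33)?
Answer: -91477/33 ≈ -2772.0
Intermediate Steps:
v = -1/33 (v = 2/(145 - 211) = 2/(-66) = 2*(-1/66) = -1/33 ≈ -0.030303)
r(a) = -1/33
-9*28*11 + r(33) = -9*28*11 - 1/33 = -252*11 - 1/33 = -2772 - 1/33 = -91477/33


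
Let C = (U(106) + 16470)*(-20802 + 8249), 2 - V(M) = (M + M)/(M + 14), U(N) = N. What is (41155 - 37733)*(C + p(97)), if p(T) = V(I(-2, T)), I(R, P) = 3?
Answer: -12104760192056/17 ≈ -7.1204e+11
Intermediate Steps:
V(M) = 2 - 2*M/(14 + M) (V(M) = 2 - (M + M)/(M + 14) = 2 - 2*M/(14 + M))
C = -208078528 (C = (106 + 16470)*(-20802 + 8249) = 16576*(-12553) = -208078528)
p(T) = 28/17 (p(T) = 28/(14 + 3) = 28/17)
(41155 - 37733)*(C + p(97)) = (41155 - 37733)*(-208078528 + 28/17) = 3422*(-3537334948/17) = -12104760192056/17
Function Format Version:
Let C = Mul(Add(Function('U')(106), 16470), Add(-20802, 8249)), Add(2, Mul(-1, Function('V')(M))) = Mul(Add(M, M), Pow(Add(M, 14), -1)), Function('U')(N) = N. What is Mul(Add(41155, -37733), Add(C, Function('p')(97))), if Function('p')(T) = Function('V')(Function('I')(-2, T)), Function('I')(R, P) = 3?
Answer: Rational(-12104760192056, 17) ≈ -7.1204e+11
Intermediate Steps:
Function('V')(M) = Add(2, Mul(-2, M, Pow(Add(14, M), -1))) (Function('V')(M) = Add(2, Mul(-1, Mul(Add(M, M), Pow(Add(M, 14), -1)))) = Add(2, Mul(-1, Mul(Mul(2, M), Pow(Add(14, M), -1)))) = Add(2, Mul(-1, Mul(2, M, Pow(Add(14, M), -1)))) = Add(2, Mul(-2, M, Pow(Add(14, M), -1))))
C = -208078528 (C = Mul(Add(106, 16470), Add(-20802, 8249)) = Mul(16576, -12553) = -208078528)
Function('p')(T) = Rational(28, 17) (Function('p')(T) = Mul(28, Pow(Add(14, 3), -1)) = Mul(28, Pow(17, -1)) = Mul(28, Rational(1, 17)) = Rational(28, 17))
Mul(Add(41155, -37733), Add(C, Function('p')(97))) = Mul(Add(41155, -37733), Add(-208078528, Rational(28, 17))) = Mul(3422, Rational(-3537334948, 17)) = Rational(-12104760192056, 17)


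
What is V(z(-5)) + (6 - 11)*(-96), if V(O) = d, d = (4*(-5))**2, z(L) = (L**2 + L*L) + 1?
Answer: 880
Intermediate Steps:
z(L) = 1 + 2*L**2 (z(L) = (L**2 + L**2) + 1 = 2*L**2 + 1 = 1 + 2*L**2)
d = 400 (d = (-20)**2 = 400)
V(O) = 400
V(z(-5)) + (6 - 11)*(-96) = 400 + (6 - 11)*(-96) = 400 - 5*(-96) = 400 + 480 = 880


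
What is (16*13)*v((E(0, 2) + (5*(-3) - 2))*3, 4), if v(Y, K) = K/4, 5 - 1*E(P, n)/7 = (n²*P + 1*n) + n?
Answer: 208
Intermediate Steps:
E(P, n) = 35 - 14*n - 7*P*n² (E(P, n) = 35 - 7*((n²*P + 1*n) + n) = 35 - 7*((P*n² + n) + n) = 35 - 7*((n + P*n²) + n) = 35 - 7*(2*n + P*n²) = 35 + (-14*n - 7*P*n²) = 35 - 14*n - 7*P*n²)
v(Y, K) = K/4 (v(Y, K) = K*(¼) = K/4)
(16*13)*v((E(0, 2) + (5*(-3) - 2))*3, 4) = (16*13)*((¼)*4) = 208*1 = 208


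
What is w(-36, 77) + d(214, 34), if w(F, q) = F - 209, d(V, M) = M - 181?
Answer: -392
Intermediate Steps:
d(V, M) = -181 + M
w(F, q) = -209 + F
w(-36, 77) + d(214, 34) = (-209 - 36) + (-181 + 34) = -245 - 147 = -392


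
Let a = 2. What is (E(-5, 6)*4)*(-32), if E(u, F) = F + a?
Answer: -1024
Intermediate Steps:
E(u, F) = 2 + F (E(u, F) = F + 2 = 2 + F)
(E(-5, 6)*4)*(-32) = ((2 + 6)*4)*(-32) = (8*4)*(-32) = 32*(-32) = -1024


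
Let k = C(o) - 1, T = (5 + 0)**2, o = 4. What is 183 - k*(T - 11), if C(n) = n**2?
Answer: -27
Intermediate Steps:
T = 25 (T = 5**2 = 25)
k = 15 (k = 4**2 - 1 = 16 - 1 = 15)
183 - k*(T - 11) = 183 - 15*(25 - 11) = 183 - 15*14 = 183 - 1*210 = 183 - 210 = -27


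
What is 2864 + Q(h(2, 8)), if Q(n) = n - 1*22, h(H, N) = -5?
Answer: 2837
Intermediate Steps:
Q(n) = -22 + n (Q(n) = n - 22 = -22 + n)
2864 + Q(h(2, 8)) = 2864 + (-22 - 5) = 2864 - 27 = 2837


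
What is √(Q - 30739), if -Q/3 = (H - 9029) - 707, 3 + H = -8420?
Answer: √23738 ≈ 154.07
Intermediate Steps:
H = -8423 (H = -3 - 8420 = -8423)
Q = 54477 (Q = -3*((-8423 - 9029) - 707) = -3*(-17452 - 707) = -3*(-18159) = 54477)
√(Q - 30739) = √(54477 - 30739) = √23738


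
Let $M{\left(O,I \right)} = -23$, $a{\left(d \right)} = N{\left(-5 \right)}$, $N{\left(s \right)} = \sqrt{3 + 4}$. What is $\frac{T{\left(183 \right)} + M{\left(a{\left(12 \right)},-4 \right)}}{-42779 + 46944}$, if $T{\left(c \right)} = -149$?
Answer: $- \frac{172}{4165} \approx -0.041297$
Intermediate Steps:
$N{\left(s \right)} = \sqrt{7}$
$a{\left(d \right)} = \sqrt{7}$
$\frac{T{\left(183 \right)} + M{\left(a{\left(12 \right)},-4 \right)}}{-42779 + 46944} = \frac{-149 - 23}{-42779 + 46944} = - \frac{172}{4165}$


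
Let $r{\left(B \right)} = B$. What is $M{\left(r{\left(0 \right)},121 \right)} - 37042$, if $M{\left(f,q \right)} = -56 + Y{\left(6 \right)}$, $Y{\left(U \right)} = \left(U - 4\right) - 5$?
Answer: $-37101$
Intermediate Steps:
$Y{\left(U \right)} = -9 + U$ ($Y{\left(U \right)} = \left(-4 + U\right) - 5 = -9 + U$)
$M{\left(f,q \right)} = -59$ ($M{\left(f,q \right)} = -56 + \left(-9 + 6\right) = -56 - 3 = -59$)
$M{\left(r{\left(0 \right)},121 \right)} - 37042 = -59 - 37042 = -37101$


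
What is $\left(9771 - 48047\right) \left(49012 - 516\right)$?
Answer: $-1856232896$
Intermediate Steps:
$\left(9771 - 48047\right) \left(49012 - 516\right) = - 38276 \left(49012 - 516\right) = \left(-38276\right) 48496 = -1856232896$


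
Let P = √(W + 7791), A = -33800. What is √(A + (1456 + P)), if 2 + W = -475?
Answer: √(-32344 + √7314) ≈ 179.61*I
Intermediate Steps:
W = -477 (W = -2 - 475 = -477)
P = √7314 (P = √(-477 + 7791) = √7314 ≈ 85.522)
√(A + (1456 + P)) = √(-33800 + (1456 + √7314)) = √(-32344 + √7314)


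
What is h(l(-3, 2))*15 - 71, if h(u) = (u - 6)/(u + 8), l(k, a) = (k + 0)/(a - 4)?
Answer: -1484/19 ≈ -78.105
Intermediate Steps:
l(k, a) = k/(-4 + a)
h(u) = (-6 + u)/(8 + u)
h(l(-3, 2))*15 - 71 = ((-6 - 3/(-4 + 2))/(8 - 3/(-4 + 2)))*15 - 71 = ((-6 - 3/(-2))/(8 - 3/(-2)))*15 - 71 = ((-6 - 3*(-½))/(8 - 3*(-½)))*15 - 71 = ((-6 + 3/2)/(8 + 3/2))*15 - 71 = (-9/2/(19/2))*15 - 71 = ((2/19)*(-9/2))*15 - 71 = -9/19*15 - 71 = -135/19 - 71 = -1484/19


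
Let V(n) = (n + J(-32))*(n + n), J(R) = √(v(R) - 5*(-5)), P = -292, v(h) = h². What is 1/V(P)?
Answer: 1/168430 + √1049/49181560 ≈ 6.5957e-6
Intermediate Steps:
J(R) = √(25 + R²) (J(R) = √(R² - 5*(-5)) = √(R² + 25) = √(25 + R²))
V(n) = 2*n*(n + √1049) (V(n) = (n + √(25 + (-32)²))*(n + n) = (n + √(25 + 1024))*(2*n) = (n + √1049)*(2*n) = 2*n*(n + √1049))
1/V(P) = 1/(2*(-292)*(-292 + √1049)) = 1/(170528 - 584*√1049)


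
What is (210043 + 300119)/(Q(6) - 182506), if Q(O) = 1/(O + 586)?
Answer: -100671968/36014517 ≈ -2.7953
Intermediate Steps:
Q(O) = 1/(586 + O)
(210043 + 300119)/(Q(6) - 182506) = (210043 + 300119)/(1/(586 + 6) - 182506) = 510162/(1/592 - 182506) = 510162/(-108043551/592) = 510162*(-592/108043551) = -100671968/36014517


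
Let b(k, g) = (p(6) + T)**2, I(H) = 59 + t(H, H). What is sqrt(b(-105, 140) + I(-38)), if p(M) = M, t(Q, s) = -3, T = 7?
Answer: 15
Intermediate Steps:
I(H) = 56 (I(H) = 59 - 3 = 56)
b(k, g) = 169 (b(k, g) = (6 + 7)**2 = 13**2 = 169)
sqrt(b(-105, 140) + I(-38)) = sqrt(169 + 56) = sqrt(225) = 15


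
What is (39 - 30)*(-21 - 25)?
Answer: -414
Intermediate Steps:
(39 - 30)*(-21 - 25) = 9*(-46) = -414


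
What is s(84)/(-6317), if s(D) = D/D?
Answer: -1/6317 ≈ -0.00015830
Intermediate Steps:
s(D) = 1
s(84)/(-6317) = 1/(-6317) = 1*(-1/6317) = -1/6317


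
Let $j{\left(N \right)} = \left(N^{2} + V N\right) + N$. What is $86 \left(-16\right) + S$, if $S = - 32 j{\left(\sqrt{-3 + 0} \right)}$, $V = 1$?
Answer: $-1280 - 64 i \sqrt{3} \approx -1280.0 - 110.85 i$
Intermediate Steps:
$j{\left(N \right)} = N^{2} + 2 N$ ($j{\left(N \right)} = \left(N^{2} + 1 N\right) + N = \left(N^{2} + N\right) + N = \left(N + N^{2}\right) + N = N^{2} + 2 N$)
$S = - 32 i \sqrt{3} \left(2 + i \sqrt{3}\right)$ ($S = - 32 \sqrt{-3 + 0} \left(2 + \sqrt{-3 + 0}\right) = - 32 \sqrt{-3} \left(2 + \sqrt{-3}\right) = - 32 i \sqrt{3} \left(2 + i \sqrt{3}\right) \approx 96.0 - 110.85 i$)
$86 \left(-16\right) + S = 86 \left(-16\right) + \left(96 - 64 i \sqrt{3}\right) = -1376 + \left(96 - 64 i \sqrt{3}\right) = -1280 - 64 i \sqrt{3}$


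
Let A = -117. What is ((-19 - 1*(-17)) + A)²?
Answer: 14161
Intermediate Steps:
((-19 - 1*(-17)) + A)² = ((-19 - 1*(-17)) - 117)² = ((-19 + 17) - 117)² = (-2 - 117)² = (-119)² = 14161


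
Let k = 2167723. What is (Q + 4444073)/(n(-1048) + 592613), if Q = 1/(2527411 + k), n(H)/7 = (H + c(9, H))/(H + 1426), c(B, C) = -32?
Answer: 393689023411/52496293254 ≈ 7.4994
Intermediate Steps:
n(H) = 7*(-32 + H)/(1426 + H) (n(H) = 7*((H - 32)/(H + 1426)) = 7*((-32 + H)/(1426 + H)) = 7*(-32 + H)/(1426 + H))
Q = 1/4695134 (Q = 1/(2527411 + 2167723) = 1/4695134 ≈ 2.1299e-7)
(Q + 4444073)/(n(-1048) + 592613) = (1/4695134 + 4444073)/(7*(-32 - 1048)/(1426 - 1048) + 592613) = 20865518240783/(4695134*(7*(-1080)/378 + 592613)) = 20865518240783/(4695134*(7*(1/378)*(-1080) + 592613)) = 20865518240783/(4695134*(-20 + 592613)) = (20865518240783/4695134)/592593 = (20865518240783/4695134)*(1/592593) = 393689023411/52496293254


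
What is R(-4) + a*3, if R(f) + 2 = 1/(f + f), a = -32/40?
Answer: -181/40 ≈ -4.5250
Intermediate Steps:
a = -⅘ (a = -32*1/40 = -⅘ ≈ -0.80000)
R(f) = -2 + 1/(2*f) (R(f) = -2 + 1/(f + f) = -2 + 1/(2*f))
R(-4) + a*3 = (-2 + (½)/(-4)) - ⅘*3 = (-2 + (½)*(-¼)) - 12/5 = (-2 - ⅛) - 12/5 = -17/8 - 12/5 = -181/40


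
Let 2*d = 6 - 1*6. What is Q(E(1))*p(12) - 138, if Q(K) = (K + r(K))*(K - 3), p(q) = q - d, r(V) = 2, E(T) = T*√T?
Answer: -210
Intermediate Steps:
d = 0 (d = (6 - 1*6)/2 = (6 - 6)/2 = (½)*0 = 0)
E(T) = T^(3/2)
p(q) = q (p(q) = q - 1*0 = q + 0 = q)
Q(K) = (-3 + K)*(2 + K) (Q(K) = (K + 2)*(K - 3) = (2 + K)*(-3 + K) = (-3 + K)*(2 + K))
Q(E(1))*p(12) - 138 = (-6 + (1^(3/2))² - 1^(3/2))*12 - 138 = (-6 + 1² - 1*1)*12 - 138 = (-6 + 1 - 1)*12 - 138 = -6*12 - 138 = -72 - 138 = -210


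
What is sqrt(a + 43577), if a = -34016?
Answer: sqrt(9561) ≈ 97.780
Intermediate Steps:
sqrt(a + 43577) = sqrt(-34016 + 43577) = sqrt(9561)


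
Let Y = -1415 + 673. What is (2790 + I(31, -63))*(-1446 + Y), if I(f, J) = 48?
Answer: -6209544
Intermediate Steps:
Y = -742
(2790 + I(31, -63))*(-1446 + Y) = (2790 + 48)*(-1446 - 742) = 2838*(-2188) = -6209544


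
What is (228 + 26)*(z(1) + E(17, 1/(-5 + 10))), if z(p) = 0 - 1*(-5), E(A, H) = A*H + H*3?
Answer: 2286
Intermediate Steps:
E(A, H) = 3*H + A*H (E(A, H) = A*H + 3*H = 3*H + A*H)
z(p) = 5 (z(p) = 0 + 5 = 5)
(228 + 26)*(z(1) + E(17, 1/(-5 + 10))) = (228 + 26)*(5 + (3 + 17)/(-5 + 10)) = 254*(5 + 20/5) = 254*(5 + (1/5)*20) = 254*(5 + 4) = 254*9 = 2286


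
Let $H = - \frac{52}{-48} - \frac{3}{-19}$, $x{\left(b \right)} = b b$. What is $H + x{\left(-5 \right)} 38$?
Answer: $\frac{216883}{228} \approx 951.24$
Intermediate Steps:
$x{\left(b \right)} = b^{2}$
$H = \frac{283}{228}$ ($H = \left(-52\right) \left(- \frac{1}{48}\right) - - \frac{3}{19} = \frac{13}{12} + \frac{3}{19} = \frac{283}{228} \approx 1.2412$)
$H + x{\left(-5 \right)} 38 = \frac{283}{228} + \left(-5\right)^{2} \cdot 38 = \frac{283}{228} + 25 \cdot 38 = \frac{283}{228} + 950 = \frac{216883}{228}$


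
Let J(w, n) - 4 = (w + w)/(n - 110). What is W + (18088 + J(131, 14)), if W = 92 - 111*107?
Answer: 302605/48 ≈ 6304.3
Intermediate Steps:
J(w, n) = 4 + 2*w/(-110 + n) (J(w, n) = 4 + (w + w)/(n - 110) = 4 + (2*w)/(-110 + n) = 4 + 2*w/(-110 + n))
W = -11785 (W = 92 - 11877 = -11785)
W + (18088 + J(131, 14)) = -11785 + (18088 + 2*(-220 + 131 + 2*14)/(-110 + 14)) = -11785 + (18088 + 2*(-220 + 131 + 28)/(-96)) = -11785 + (18088 + 2*(-1/96)*(-61)) = -11785 + (18088 + 61/48) = -11785 + 868285/48 = 302605/48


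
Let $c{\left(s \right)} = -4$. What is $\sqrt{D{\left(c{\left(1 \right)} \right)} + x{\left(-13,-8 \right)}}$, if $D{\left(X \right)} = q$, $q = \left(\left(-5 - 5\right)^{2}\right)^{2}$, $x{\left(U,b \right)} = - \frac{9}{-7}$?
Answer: $\frac{\sqrt{490063}}{7} \approx 100.01$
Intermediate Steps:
$x{\left(U,b \right)} = \frac{9}{7}$ ($x{\left(U,b \right)} = \left(-9\right) \left(- \frac{1}{7}\right) = \frac{9}{7}$)
$q = 10000$ ($q = \left(\left(-10\right)^{2}\right)^{2} = 100^{2} = 10000$)
$D{\left(X \right)} = 10000$
$\sqrt{D{\left(c{\left(1 \right)} \right)} + x{\left(-13,-8 \right)}} = \sqrt{10000 + \frac{9}{7}} = \sqrt{\frac{70009}{7}} = \frac{\sqrt{490063}}{7}$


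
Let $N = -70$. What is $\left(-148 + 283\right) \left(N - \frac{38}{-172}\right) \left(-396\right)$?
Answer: $\frac{160406730}{43} \approx 3.7304 \cdot 10^{6}$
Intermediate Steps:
$\left(-148 + 283\right) \left(N - \frac{38}{-172}\right) \left(-396\right) = \left(-148 + 283\right) \left(-70 - \frac{38}{-172}\right) \left(-396\right) = 135 \left(-70 - - \frac{19}{86}\right) \left(-396\right) = 135 \left(-70 + \frac{19}{86}\right) \left(-396\right) = 135 \left(- \frac{6001}{86}\right) \left(-396\right) = \left(- \frac{810135}{86}\right) \left(-396\right) = \frac{160406730}{43}$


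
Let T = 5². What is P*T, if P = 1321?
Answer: 33025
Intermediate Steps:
T = 25
P*T = 1321*25 = 33025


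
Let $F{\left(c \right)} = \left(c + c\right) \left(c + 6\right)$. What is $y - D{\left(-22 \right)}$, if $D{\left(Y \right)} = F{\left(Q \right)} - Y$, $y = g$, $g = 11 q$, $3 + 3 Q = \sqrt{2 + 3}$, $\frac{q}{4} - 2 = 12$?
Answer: $\frac{5426}{9} - \frac{8 \sqrt{5}}{3} \approx 596.93$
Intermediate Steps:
$q = 56$ ($q = 8 + 4 \cdot 12 = 8 + 48 = 56$)
$Q = -1 + \frac{\sqrt{5}}{3}$ ($Q = -1 + \frac{\sqrt{2 + 3}}{3} = -1 + \frac{\sqrt{5}}{3} \approx -0.25464$)
$F{\left(c \right)} = 2 c \left(6 + c\right)$
$g = 616$ ($g = 11 \cdot 56 = 616$)
$y = 616$
$D{\left(Y \right)} = - Y + 2 \left(-1 + \frac{\sqrt{5}}{3}\right) \left(5 + \frac{\sqrt{5}}{3}\right)$ ($D{\left(Y \right)} = 2 \left(-1 + \frac{\sqrt{5}}{3}\right) \left(6 - \left(1 - \frac{\sqrt{5}}{3}\right)\right) - Y = 2 \left(-1 + \frac{\sqrt{5}}{3}\right) \left(5 + \frac{\sqrt{5}}{3}\right) - Y = - Y + 2 \left(-1 + \frac{\sqrt{5}}{3}\right) \left(5 + \frac{\sqrt{5}}{3}\right)$)
$y - D{\left(-22 \right)} = 616 - \left(- \frac{80}{9} - -22 + \frac{8 \sqrt{5}}{3}\right) = 616 - \left(- \frac{80}{9} + 22 + \frac{8 \sqrt{5}}{3}\right) = 616 - \left(\frac{118}{9} + \frac{8 \sqrt{5}}{3}\right) = \frac{5426}{9} - \frac{8 \sqrt{5}}{3}$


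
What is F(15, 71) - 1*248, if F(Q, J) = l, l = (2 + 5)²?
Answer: -199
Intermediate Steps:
l = 49 (l = 7² = 49)
F(Q, J) = 49
F(15, 71) - 1*248 = 49 - 1*248 = 49 - 248 = -199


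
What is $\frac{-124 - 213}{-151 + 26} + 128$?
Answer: $\frac{16337}{125} \approx 130.7$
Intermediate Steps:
$\frac{-124 - 213}{-151 + 26} + 128 = - \frac{337}{-125} + 128 = \left(-337\right) \left(- \frac{1}{125}\right) + 128 = \frac{337}{125} + 128 = \frac{16337}{125}$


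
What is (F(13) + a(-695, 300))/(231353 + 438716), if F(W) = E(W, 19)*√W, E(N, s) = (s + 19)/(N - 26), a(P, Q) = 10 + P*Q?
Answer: -208490/670069 - 38*√13/8710897 ≈ -0.31116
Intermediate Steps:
E(N, s) = (19 + s)/(-26 + N)
F(W) = 38*√W/(-26 + W) (F(W) = ((19 + 19)/(-26 + W))*√W = (38/(-26 + W))*√W = 38*√W/(-26 + W))
(F(13) + a(-695, 300))/(231353 + 438716) = (38*√13/(-26 + 13) + (10 - 695*300))/(231353 + 438716) = (38*√13/(-13) + (10 - 208500))/670069 = (38*√13*(-1/13) - 208490)*(1/670069) = (-38*√13/13 - 208490)*(1/670069) = (-208490 - 38*√13/13)*(1/670069) = -208490/670069 - 38*√13/8710897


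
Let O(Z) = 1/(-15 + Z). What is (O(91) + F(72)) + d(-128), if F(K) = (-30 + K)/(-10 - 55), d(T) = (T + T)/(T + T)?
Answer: 1813/4940 ≈ 0.36700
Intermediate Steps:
d(T) = 1 (d(T) = (2*T)/((2*T)) = (2*T)*(1/(2*T)) = 1)
F(K) = 6/13 - K/65 (F(K) = (-30 + K)/(-65) = (-30 + K)*(-1/65) = 6/13 - K/65)
(O(91) + F(72)) + d(-128) = (1/(-15 + 91) + (6/13 - 1/65*72)) + 1 = (1/76 + (6/13 - 72/65)) + 1 = (1/76 - 42/65) + 1 = -3127/4940 + 1 = 1813/4940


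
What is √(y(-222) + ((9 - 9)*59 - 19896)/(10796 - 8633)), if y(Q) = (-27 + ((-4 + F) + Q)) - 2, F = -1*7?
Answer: 9*I*√1740494/721 ≈ 16.468*I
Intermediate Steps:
F = -7
y(Q) = -40 + Q (y(Q) = (-27 + ((-4 - 7) + Q)) - 2 = (-27 + (-11 + Q)) - 2 = (-38 + Q) - 2 = -40 + Q)
√(y(-222) + ((9 - 9)*59 - 19896)/(10796 - 8633)) = √((-40 - 222) + ((9 - 9)*59 - 19896)/(10796 - 8633)) = √(-262 + (0*59 - 19896)/2163) = √(-262 + (0 - 19896)*(1/2163)) = √(-262 - 19896*1/2163) = √(-262 - 6632/721) = √(-195534/721) = 9*I*√1740494/721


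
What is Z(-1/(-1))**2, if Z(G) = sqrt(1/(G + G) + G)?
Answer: 3/2 ≈ 1.5000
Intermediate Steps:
Z(G) = sqrt(G + 1/(2*G)) (Z(G) = sqrt(1/(2*G) + G) = sqrt(G + 1/(2*G)))
Z(-1/(-1))**2 = (sqrt(2/((-1/(-1))) + 4*(-1/(-1)))/2)**2 = (sqrt(2/((-1*(-1))) + 4*(-1*(-1)))/2)**2 = (sqrt(2/1 + 4*1)/2)**2 = (sqrt(2*1 + 4)/2)**2 = (sqrt(2 + 4)/2)**2 = (sqrt(6)/2)**2 = 3/2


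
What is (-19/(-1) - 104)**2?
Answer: 7225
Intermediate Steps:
(-19/(-1) - 104)**2 = (-19*(-1) - 104)**2 = (19 - 104)**2 = (-85)**2 = 7225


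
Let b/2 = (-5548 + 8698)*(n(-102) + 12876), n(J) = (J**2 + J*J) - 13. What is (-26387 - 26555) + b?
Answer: 212074358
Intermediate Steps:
n(J) = -13 + 2*J**2 (n(J) = (J**2 + J**2) - 13 = 2*J**2 - 13 = -13 + 2*J**2)
b = 212127300 (b = 2*((-5548 + 8698)*((-13 + 2*(-102)**2) + 12876)) = 2*(3150*((-13 + 2*10404) + 12876)) = 2*(3150*((-13 + 20808) + 12876)) = 2*(3150*(20795 + 12876)) = 2*(3150*33671) = 2*106063650 = 212127300)
(-26387 - 26555) + b = (-26387 - 26555) + 212127300 = -52942 + 212127300 = 212074358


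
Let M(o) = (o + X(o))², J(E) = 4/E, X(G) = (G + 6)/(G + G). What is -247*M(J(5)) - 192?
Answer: -2596447/400 ≈ -6491.1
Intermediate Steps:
X(G) = (6 + G)/(2*G) (X(G) = (6 + G)/((2*G)) = (6 + G)*(1/(2*G)) = (6 + G)/(2*G))
M(o) = (o + (6 + o)/(2*o))²
-247*M(J(5)) - 192 = -247*(6 + 4/5 + 2*(4/5)²)²/(4*(4/5)²) - 192 = -247*(6 + 4*(⅕) + 2*(4*(⅕))²)²/(4*(4*(⅕))²) - 192 = -247*(6 + ⅘ + 2*(⅘)²)²/(4*(⅘)²) - 192 = -247*25*(6 + ⅘ + 2*(16/25))²/(4*16) - 192 = -247*25*(6 + ⅘ + 32/25)²/(4*16) - 192 = -247*25*(202/25)²/(4*16) - 192 = -247*25*40804/(4*16*625) - 192 = -247*10201/400 - 192 = -2519647/400 - 192 = -2596447/400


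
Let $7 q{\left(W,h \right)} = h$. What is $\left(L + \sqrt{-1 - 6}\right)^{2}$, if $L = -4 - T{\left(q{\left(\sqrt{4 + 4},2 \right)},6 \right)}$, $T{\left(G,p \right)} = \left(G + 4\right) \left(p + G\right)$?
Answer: $\frac{2281449}{2401} - \frac{3032 i \sqrt{7}}{49} \approx 950.21 - 163.71 i$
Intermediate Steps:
$q{\left(W,h \right)} = \frac{h}{7}$
$T{\left(G,p \right)} = \left(4 + G\right) \left(G + p\right)$
$L = - \frac{1516}{49}$ ($L = -4 - \left(\left(\frac{1}{7} \cdot 2\right)^{2} + 4 \cdot \frac{1}{7} \cdot 2 + 4 \cdot 6 + \frac{1}{7} \cdot 2 \cdot 6\right) = -4 - \left(\left(\frac{2}{7}\right)^{2} + 4 \cdot \frac{2}{7} + 24 + \frac{2}{7} \cdot 6\right) = -4 - \left(\frac{4}{49} + \frac{8}{7} + 24 + \frac{12}{7}\right) = -4 - \frac{1320}{49} = - \frac{1516}{49} \approx -30.939$)
$\left(L + \sqrt{-1 - 6}\right)^{2} = \left(- \frac{1516}{49} + \sqrt{-1 - 6}\right)^{2} = \left(- \frac{1516}{49} + \sqrt{-7}\right)^{2} = \left(- \frac{1516}{49} + i \sqrt{7}\right)^{2}$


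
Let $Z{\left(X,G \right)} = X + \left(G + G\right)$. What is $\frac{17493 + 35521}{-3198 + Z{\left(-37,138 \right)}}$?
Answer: $- \frac{53014}{2959} \approx -17.916$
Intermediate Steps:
$Z{\left(X,G \right)} = X + 2 G$
$\frac{17493 + 35521}{-3198 + Z{\left(-37,138 \right)}} = \frac{17493 + 35521}{-3198 + \left(-37 + 2 \cdot 138\right)} = \frac{53014}{-3198 + \left(-37 + 276\right)} = \frac{53014}{-3198 + 239} = \frac{53014}{-2959} = 53014 \left(- \frac{1}{2959}\right) = - \frac{53014}{2959}$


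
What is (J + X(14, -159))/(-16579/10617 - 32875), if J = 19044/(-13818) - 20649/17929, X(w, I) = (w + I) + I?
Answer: 134376920093397/14412463233231098 ≈ 0.0093237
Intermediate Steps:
X(w, I) = w + 2*I (X(w, I) = (I + w) + I = w + 2*I)
J = -104461293/41290487 (J = 19044*(-1/13818) - 20649*1/17929 = -3174/2303 - 20649/17929 = -104461293/41290487 ≈ -2.5299)
(J + X(14, -159))/(-16579/10617 - 32875) = (-104461293/41290487 + (14 + 2*(-159)))/(-16579/10617 - 32875) = (-104461293/41290487 + (14 - 318))/(-16579*1/10617 - 32875) = (-104461293/41290487 - 304)/(-16579/10617 - 32875) = -12656769341/(41290487*(-349050454/10617)) = -12656769341/41290487*(-10617/349050454) = 134376920093397/14412463233231098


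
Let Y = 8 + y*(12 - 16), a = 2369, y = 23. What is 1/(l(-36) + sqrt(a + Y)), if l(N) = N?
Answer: 36/989 + sqrt(2285)/989 ≈ 0.084734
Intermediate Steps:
Y = -84 (Y = 8 + 23*(12 - 16) = 8 + 23*(-4) = 8 - 92 = -84)
1/(l(-36) + sqrt(a + Y)) = 1/(-36 + sqrt(2369 - 84)) = 1/(-36 + sqrt(2285))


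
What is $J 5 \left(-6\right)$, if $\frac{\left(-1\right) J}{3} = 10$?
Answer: $900$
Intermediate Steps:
$J = -30$ ($J = \left(-3\right) 10 = -30$)
$J 5 \left(-6\right) = \left(-30\right) 5 \left(-6\right) = \left(-150\right) \left(-6\right) = 900$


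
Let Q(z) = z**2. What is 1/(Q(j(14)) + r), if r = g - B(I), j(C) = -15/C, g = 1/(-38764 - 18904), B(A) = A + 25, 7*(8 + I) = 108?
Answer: -706433/22097669 ≈ -0.031969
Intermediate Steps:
I = 52/7 (I = -8 + (1/7)*108 = -8 + 108/7 = 52/7 ≈ 7.4286)
B(A) = 25 + A
g = -1/57668 (g = 1/(-57668) = -1/57668 ≈ -1.7341e-5)
r = -13090643/403676 (r = -1/57668 - (25 + 52/7) = -1/57668 - 1*227/7 = -1/57668 - 227/7 = -13090643/403676 ≈ -32.429)
1/(Q(j(14)) + r) = 1/((-15/14)**2 - 13090643/403676) = 1/(225/196 - 13090643/403676) = 1/(-22097669/706433) = -706433/22097669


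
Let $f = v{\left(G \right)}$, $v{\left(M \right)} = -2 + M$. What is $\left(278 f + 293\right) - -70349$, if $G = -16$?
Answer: $65638$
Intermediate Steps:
$f = -18$ ($f = -2 - 16 = -18$)
$\left(278 f + 293\right) - -70349 = \left(278 \left(-18\right) + 293\right) - -70349 = \left(-5004 + 293\right) + 70349 = -4711 + 70349 = 65638$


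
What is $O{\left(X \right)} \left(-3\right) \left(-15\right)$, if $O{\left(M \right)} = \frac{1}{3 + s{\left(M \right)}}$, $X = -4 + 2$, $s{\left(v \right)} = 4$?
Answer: $\frac{45}{7} \approx 6.4286$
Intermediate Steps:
$X = -2$
$O{\left(M \right)} = \frac{1}{7}$ ($O{\left(M \right)} = \frac{1}{3 + 4} = \frac{1}{7}$)
$O{\left(X \right)} \left(-3\right) \left(-15\right) = \frac{1}{7} \left(-3\right) \left(-15\right) = \left(- \frac{3}{7}\right) \left(-15\right) = \frac{45}{7}$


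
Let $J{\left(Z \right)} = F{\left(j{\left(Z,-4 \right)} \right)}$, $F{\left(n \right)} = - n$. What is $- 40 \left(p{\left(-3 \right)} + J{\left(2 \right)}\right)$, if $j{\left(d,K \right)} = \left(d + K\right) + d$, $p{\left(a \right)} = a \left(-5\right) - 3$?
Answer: $-480$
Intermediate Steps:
$p{\left(a \right)} = -3 - 5 a$ ($p{\left(a \right)} = - 5 a - 3 = -3 - 5 a$)
$j{\left(d,K \right)} = K + 2 d$ ($j{\left(d,K \right)} = \left(K + d\right) + d = K + 2 d$)
$J{\left(Z \right)} = 4 - 2 Z$ ($J{\left(Z \right)} = - (-4 + 2 Z) = 4 - 2 Z$)
$- 40 \left(p{\left(-3 \right)} + J{\left(2 \right)}\right) = - 40 \left(\left(-3 - -15\right) + \left(4 - 4\right)\right) = - 40 \left(\left(-3 + 15\right) + \left(4 - 4\right)\right) = - 40 \left(12 + 0\right) = \left(-40\right) 12 = -480$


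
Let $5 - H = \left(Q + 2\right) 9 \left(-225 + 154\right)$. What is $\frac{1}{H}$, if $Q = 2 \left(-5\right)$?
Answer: $- \frac{1}{5107} \approx -0.00019581$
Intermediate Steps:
$Q = -10$
$H = -5107$ ($H = 5 - \left(-10 + 2\right) 9 \left(-225 + 154\right) = 5 - \left(-8\right) 9 \left(-71\right) = 5 - \left(-72\right) \left(-71\right) = 5 - 5112 = -5107$)
$\frac{1}{H} = \frac{1}{-5107} = - \frac{1}{5107}$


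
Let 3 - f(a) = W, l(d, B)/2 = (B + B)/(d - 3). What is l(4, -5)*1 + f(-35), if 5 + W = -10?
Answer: -2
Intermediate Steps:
l(d, B) = 4*B/(-3 + d) (l(d, B) = 2*((B + B)/(d - 3)) = 2*((2*B)/(-3 + d)) = 2*(2*B/(-3 + d)) = 4*B/(-3 + d))
W = -15 (W = -5 - 10 = -15)
f(a) = 18 (f(a) = 3 - 1*(-15) = 3 + 15 = 18)
l(4, -5)*1 + f(-35) = (4*(-5)/(-3 + 4))*1 + 18 = (4*(-5)/1)*1 + 18 = (4*(-5)*1)*1 + 18 = -20*1 + 18 = -20 + 18 = -2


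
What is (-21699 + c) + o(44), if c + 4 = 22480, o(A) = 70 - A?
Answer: 803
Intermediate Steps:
c = 22476 (c = -4 + 22480 = 22476)
(-21699 + c) + o(44) = (-21699 + 22476) + (70 - 1*44) = 777 + (70 - 44) = 777 + 26 = 803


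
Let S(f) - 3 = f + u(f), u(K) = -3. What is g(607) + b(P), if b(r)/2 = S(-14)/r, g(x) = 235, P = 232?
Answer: 13623/58 ≈ 234.88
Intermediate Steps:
S(f) = f (S(f) = 3 + (f - 3) = 3 + (-3 + f) = f)
b(r) = -28/r (b(r) = 2*(-14/r) = -28/r)
g(607) + b(P) = 235 - 28/232 = 235 - 28*1/232 = 235 - 7/58 = 13623/58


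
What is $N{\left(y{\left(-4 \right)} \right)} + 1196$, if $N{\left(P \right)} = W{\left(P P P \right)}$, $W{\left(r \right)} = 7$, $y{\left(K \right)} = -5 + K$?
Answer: $1203$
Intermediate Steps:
$N{\left(P \right)} = 7$
$N{\left(y{\left(-4 \right)} \right)} + 1196 = 7 + 1196 = 1203$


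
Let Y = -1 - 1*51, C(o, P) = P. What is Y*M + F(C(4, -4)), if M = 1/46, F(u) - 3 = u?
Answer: -49/23 ≈ -2.1304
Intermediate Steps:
Y = -52 (Y = -1 - 51 = -52)
F(u) = 3 + u
M = 1/46 ≈ 0.021739
Y*M + F(C(4, -4)) = -52*1/46 + (3 - 4) = -26/23 - 1 = -49/23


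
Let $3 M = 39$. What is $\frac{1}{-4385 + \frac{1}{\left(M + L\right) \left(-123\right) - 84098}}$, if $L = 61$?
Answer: $- \frac{93200}{408682001} \approx -0.00022805$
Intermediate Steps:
$M = 13$ ($M = \frac{1}{3} \cdot 39 = 13$)
$\frac{1}{-4385 + \frac{1}{\left(M + L\right) \left(-123\right) - 84098}} = \frac{1}{-4385 + \frac{1}{\left(13 + 61\right) \left(-123\right) - 84098}} = \frac{1}{-4385 + \frac{1}{74 \left(-123\right) - 84098}} = \frac{1}{-4385 + \frac{1}{-9102 - 84098}} = \frac{1}{-4385 + \frac{1}{-93200}} = \frac{1}{-4385 - \frac{1}{93200}} = \frac{1}{- \frac{408682001}{93200}} = - \frac{93200}{408682001}$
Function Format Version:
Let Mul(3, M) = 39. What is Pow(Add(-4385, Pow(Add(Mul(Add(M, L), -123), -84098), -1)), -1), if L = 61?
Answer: Rational(-93200, 408682001) ≈ -0.00022805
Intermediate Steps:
M = 13 (M = Mul(Rational(1, 3), 39) = 13)
Pow(Add(-4385, Pow(Add(Mul(Add(M, L), -123), -84098), -1)), -1) = Pow(Add(-4385, Pow(Add(Mul(Add(13, 61), -123), -84098), -1)), -1) = Pow(Add(-4385, Pow(Add(Mul(74, -123), -84098), -1)), -1) = Pow(Add(-4385, Pow(Add(-9102, -84098), -1)), -1) = Pow(Add(-4385, Pow(-93200, -1)), -1) = Pow(Add(-4385, Rational(-1, 93200)), -1) = Pow(Rational(-408682001, 93200), -1) = Rational(-93200, 408682001)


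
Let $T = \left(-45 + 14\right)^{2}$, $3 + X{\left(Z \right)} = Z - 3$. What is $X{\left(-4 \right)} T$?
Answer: $-9610$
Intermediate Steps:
$X{\left(Z \right)} = -6 + Z$ ($X{\left(Z \right)} = -3 + \left(Z - 3\right) = -3 + \left(-3 + Z\right) = -6 + Z$)
$T = 961$ ($T = \left(-31\right)^{2} = 961$)
$X{\left(-4 \right)} T = \left(-6 - 4\right) 961 = \left(-10\right) 961 = -9610$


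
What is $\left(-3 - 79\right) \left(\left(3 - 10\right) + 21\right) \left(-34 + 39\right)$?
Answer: $-5740$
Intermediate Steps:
$\left(-3 - 79\right) \left(\left(3 - 10\right) + 21\right) \left(-34 + 39\right) = - 82 \left(\left(3 - 10\right) + 21\right) 5 = - 82 \left(-7 + 21\right) 5 = \left(-82\right) 14 \cdot 5 = \left(-1148\right) 5 = -5740$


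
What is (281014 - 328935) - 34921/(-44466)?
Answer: -2130820265/44466 ≈ -47920.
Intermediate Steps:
(281014 - 328935) - 34921/(-44466) = -47921 - 34921*(-1/44466) = -47921 + 34921/44466 = -2130820265/44466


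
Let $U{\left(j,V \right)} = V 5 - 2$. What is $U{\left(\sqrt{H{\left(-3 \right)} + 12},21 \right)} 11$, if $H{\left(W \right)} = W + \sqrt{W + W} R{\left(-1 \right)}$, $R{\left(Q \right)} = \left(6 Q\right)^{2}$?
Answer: $1133$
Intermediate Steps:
$R{\left(Q \right)} = 36 Q^{2}$
$H{\left(W \right)} = W + 36 \sqrt{2} \sqrt{W}$ ($H{\left(W \right)} = W + \sqrt{W + W} 36 \left(-1\right)^{2} = W + \sqrt{2 W} 36 \cdot 1 = W + \sqrt{2} \sqrt{W} 36 = W + 36 \sqrt{2} \sqrt{W}$)
$U{\left(j,V \right)} = -2 + 5 V$ ($U{\left(j,V \right)} = 5 V - 2 = -2 + 5 V$)
$U{\left(\sqrt{H{\left(-3 \right)} + 12},21 \right)} 11 = \left(-2 + 5 \cdot 21\right) 11 = \left(-2 + 105\right) 11 = 103 \cdot 11 = 1133$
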